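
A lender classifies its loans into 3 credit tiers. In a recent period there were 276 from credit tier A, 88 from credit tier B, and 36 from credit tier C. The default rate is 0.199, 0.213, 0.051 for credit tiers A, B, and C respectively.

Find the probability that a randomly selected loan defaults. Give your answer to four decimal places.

0.1888

Total: 276 + 88 + 36 = 400.
P(A) = 276/400 = 0.69. P(B) = 88/400 = 0.22. P(C) = 36/400 = 0.09.
Summing over the partition,
P(D) = P(D|A)·P(A) + P(D|B)·P(B) + P(D|C)·P(C)
      = 0.199·0.69 + 0.213·0.22 + 0.051·0.09
      = 0.13731 + 0.04686 + 0.00459 = 0.18876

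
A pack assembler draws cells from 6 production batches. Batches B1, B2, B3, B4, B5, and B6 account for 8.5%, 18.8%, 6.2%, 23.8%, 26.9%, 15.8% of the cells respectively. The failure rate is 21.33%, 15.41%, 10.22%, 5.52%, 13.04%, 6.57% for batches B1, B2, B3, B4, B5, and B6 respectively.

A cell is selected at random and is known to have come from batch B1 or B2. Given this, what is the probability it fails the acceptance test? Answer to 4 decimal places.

Let S = {B1, B2}.
P(S) = 0.085 + 0.188 = 0.273.
P(F ∩ S) = 0.2133·0.085 + 0.1541·0.188 = 0.0181305 + 0.0289708 = 0.0471013.
P(F | S) = 0.0471013 / 0.273 = 0.172532…

P(F|S) ≈ 0.1725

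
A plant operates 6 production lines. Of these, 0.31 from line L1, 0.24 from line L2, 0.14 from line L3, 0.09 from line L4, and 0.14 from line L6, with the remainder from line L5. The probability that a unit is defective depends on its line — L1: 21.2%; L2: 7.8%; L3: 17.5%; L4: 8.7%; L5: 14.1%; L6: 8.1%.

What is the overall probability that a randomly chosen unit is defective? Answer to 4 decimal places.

P(L5) = 1 − (0.31 + 0.24 + 0.14 + 0.09 + 0.14) = 0.08.
P(D) = P(D|L1)·P(L1) + P(D|L2)·P(L2) + P(D|L3)·P(L3) + P(D|L4)·P(L4) + P(D|L5)·P(L5) + P(D|L6)·P(L6)
      = 0.212·0.31 + 0.078·0.24 + 0.175·0.14 + 0.087·0.09 + 0.141·0.08 + 0.081·0.14
      = 0.06572 + 0.01872 + 0.0245 + 0.00783 + 0.01128 + 0.01134 = 0.13939

0.1394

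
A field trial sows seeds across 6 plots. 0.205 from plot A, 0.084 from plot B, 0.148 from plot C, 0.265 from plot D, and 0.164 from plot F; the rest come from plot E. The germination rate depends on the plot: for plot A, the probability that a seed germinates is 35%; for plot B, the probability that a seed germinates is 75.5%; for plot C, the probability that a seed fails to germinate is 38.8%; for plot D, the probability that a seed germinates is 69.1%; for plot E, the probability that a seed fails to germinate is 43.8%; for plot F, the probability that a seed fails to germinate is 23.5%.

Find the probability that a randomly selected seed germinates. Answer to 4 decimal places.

P(E) = 1 − (0.205 + 0.084 + 0.148 + 0.265 + 0.164) = 0.134.
P(G|C) = 1 − 0.388 = 0.612.
P(G|E) = 1 − 0.438 = 0.562.
P(G|F) = 1 − 0.235 = 0.765.
P(G) = P(G|A)·P(A) + P(G|B)·P(B) + P(G|C)·P(C) + P(G|D)·P(D) + P(G|E)·P(E) + P(G|F)·P(F)
      = 0.35·0.205 + 0.755·0.084 + 0.612·0.148 + 0.691·0.265 + 0.562·0.134 + 0.765·0.164
      = 0.07175 + 0.06342 + 0.090576 + 0.183115 + 0.075308 + 0.12546 = 0.609629

P(G) ≈ 0.6096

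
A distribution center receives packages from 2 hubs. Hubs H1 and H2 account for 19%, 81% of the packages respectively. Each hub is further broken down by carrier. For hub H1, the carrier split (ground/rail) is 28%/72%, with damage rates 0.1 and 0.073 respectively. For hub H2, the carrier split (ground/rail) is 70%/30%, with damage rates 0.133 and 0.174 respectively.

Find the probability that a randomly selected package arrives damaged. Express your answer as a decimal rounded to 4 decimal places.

P(D) ≈ 0.1330

P(D|H1) = 0.28·0.1 + 0.72·0.073 = 0.028 + 0.05256 = 0.08056
P(D|H2) = 0.7·0.133 + 0.3·0.174 = 0.0931 + 0.0522 = 0.1453
Then overall,
P(D) = 0.19·0.08056 + 0.81·0.1453
      = 0.0153064 + 0.117693 = 0.1329994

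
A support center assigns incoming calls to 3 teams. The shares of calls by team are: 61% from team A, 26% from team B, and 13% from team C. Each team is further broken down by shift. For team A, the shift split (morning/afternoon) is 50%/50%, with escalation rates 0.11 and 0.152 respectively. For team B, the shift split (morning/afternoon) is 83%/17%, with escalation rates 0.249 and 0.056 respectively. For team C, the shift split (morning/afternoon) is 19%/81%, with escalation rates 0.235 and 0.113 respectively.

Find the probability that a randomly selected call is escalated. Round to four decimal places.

0.1538

P(E|A) = 0.5·0.11 + 0.5·0.152 = 0.055 + 0.076 = 0.131
P(E|B) = 0.83·0.249 + 0.17·0.056 = 0.20667 + 0.00952 = 0.21619
P(E|C) = 0.19·0.235 + 0.81·0.113 = 0.04465 + 0.09153 = 0.13618
By total probability over the outer partition,
P(E) = 0.61·0.131 + 0.26·0.21619 + 0.13·0.13618
      = 0.07991 + 0.0562094 + 0.0177034 = 0.1538228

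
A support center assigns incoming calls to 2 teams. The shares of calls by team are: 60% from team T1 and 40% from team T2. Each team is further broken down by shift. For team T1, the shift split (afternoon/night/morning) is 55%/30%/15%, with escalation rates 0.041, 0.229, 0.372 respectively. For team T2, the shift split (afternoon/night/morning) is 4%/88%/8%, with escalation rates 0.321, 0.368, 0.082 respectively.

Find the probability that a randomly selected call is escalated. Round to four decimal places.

P(E|T1) = 0.55·0.041 + 0.3·0.229 + 0.15·0.372 = 0.02255 + 0.0687 + 0.0558 = 0.14705
P(E|T2) = 0.04·0.321 + 0.88·0.368 + 0.08·0.082 = 0.01284 + 0.32384 + 0.00656 = 0.34324
By total probability over the outer partition,
P(E) = 0.6·0.14705 + 0.4·0.34324
      = 0.08823 + 0.137296 = 0.225526

P(E) ≈ 0.2255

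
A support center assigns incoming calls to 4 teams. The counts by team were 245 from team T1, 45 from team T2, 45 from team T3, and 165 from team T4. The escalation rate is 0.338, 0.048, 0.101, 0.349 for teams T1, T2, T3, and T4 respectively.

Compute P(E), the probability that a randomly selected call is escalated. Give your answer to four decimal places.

0.2942

Total: 245 + 45 + 45 + 165 = 500.
P(T1) = 245/500 = 0.49. P(T2) = 45/500 = 0.09. P(T3) = 45/500 = 0.09. P(T4) = 165/500 = 0.33.
Using total probability over the partition,
P(E) = P(E|T1)·P(T1) + P(E|T2)·P(T2) + P(E|T3)·P(T3) + P(E|T4)·P(T4)
      = 0.338·0.49 + 0.048·0.09 + 0.101·0.09 + 0.349·0.33
      = 0.16562 + 0.00432 + 0.00909 + 0.11517 = 0.2942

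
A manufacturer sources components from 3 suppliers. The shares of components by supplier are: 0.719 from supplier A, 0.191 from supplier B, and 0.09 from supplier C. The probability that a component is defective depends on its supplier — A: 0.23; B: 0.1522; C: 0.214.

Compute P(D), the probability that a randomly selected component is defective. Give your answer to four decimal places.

0.2137

Summing over the partition,
P(D) = P(D|A)·P(A) + P(D|B)·P(B) + P(D|C)·P(C)
      = 0.23·0.719 + 0.1522·0.191 + 0.214·0.09
      = 0.16537 + 0.0290702 + 0.01926 = 0.2137002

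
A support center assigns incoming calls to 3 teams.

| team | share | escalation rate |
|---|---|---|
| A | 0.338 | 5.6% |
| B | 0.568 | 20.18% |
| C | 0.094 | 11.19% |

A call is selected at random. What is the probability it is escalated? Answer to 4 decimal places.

P(E) ≈ 0.1441

Summing over the partition,
P(E) = P(E|A)·P(A) + P(E|B)·P(B) + P(E|C)·P(C)
      = 0.056·0.338 + 0.2018·0.568 + 0.1119·0.094
      = 0.018928 + 0.1146224 + 0.0105186 = 0.144069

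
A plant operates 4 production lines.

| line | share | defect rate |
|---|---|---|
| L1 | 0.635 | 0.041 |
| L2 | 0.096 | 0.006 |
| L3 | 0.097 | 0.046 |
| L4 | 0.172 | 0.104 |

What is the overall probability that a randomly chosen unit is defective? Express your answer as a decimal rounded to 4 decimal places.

Summing over the partition,
P(D) = P(D|L1)·P(L1) + P(D|L2)·P(L2) + P(D|L3)·P(L3) + P(D|L4)·P(L4)
      = 0.041·0.635 + 0.006·0.096 + 0.046·0.097 + 0.104·0.172
      = 0.026035 + 0.000576 + 0.004462 + 0.017888 = 0.048961

0.0490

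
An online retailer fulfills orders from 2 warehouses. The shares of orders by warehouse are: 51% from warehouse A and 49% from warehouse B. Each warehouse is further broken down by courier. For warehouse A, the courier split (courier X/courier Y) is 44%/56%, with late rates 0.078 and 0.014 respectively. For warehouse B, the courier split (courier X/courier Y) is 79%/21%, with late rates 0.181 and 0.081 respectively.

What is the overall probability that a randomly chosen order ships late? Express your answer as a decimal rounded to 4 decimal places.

P(L|A) = 0.44·0.078 + 0.56·0.014 = 0.03432 + 0.00784 = 0.04216
P(L|B) = 0.79·0.181 + 0.21·0.081 = 0.14299 + 0.01701 = 0.16
Then overall,
P(L) = 0.51·0.04216 + 0.49·0.16
      = 0.0215016 + 0.0784 = 0.0999016

P(L) ≈ 0.0999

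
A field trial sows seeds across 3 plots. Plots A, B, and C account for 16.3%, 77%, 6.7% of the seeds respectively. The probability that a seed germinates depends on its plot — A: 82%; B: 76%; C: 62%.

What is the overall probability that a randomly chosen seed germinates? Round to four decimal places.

By the law of total probability,
P(G) = P(G|A)·P(A) + P(G|B)·P(B) + P(G|C)·P(C)
      = 0.82·0.163 + 0.76·0.77 + 0.62·0.067
      = 0.13366 + 0.5852 + 0.04154 = 0.7604

0.7604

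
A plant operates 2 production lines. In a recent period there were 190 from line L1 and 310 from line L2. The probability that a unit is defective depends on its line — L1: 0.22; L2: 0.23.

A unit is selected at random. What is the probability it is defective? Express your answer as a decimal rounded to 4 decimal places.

Total: 190 + 310 = 500.
P(L1) = 190/500 = 0.38. P(L2) = 310/500 = 0.62.
P(D) = P(D|L1)·P(L1) + P(D|L2)·P(L2)
      = 0.22·0.38 + 0.23·0.62
      = 0.0836 + 0.1426 = 0.2262

0.2262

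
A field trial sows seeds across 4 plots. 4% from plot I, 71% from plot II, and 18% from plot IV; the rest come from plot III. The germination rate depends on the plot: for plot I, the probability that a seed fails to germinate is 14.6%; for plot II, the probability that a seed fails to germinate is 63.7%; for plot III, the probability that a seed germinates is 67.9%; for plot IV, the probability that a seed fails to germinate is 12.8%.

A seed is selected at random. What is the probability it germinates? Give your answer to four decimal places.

0.4964

P(III) = 1 − (0.04 + 0.71 + 0.18) = 0.07.
P(G|I) = 1 − 0.146 = 0.854.
P(G|II) = 1 − 0.637 = 0.363.
P(G|IV) = 1 − 0.128 = 0.872.
Using total probability over the partition,
P(G) = P(G|I)·P(I) + P(G|II)·P(II) + P(G|III)·P(III) + P(G|IV)·P(IV)
      = 0.854·0.04 + 0.363·0.71 + 0.679·0.07 + 0.872·0.18
      = 0.03416 + 0.25773 + 0.04753 + 0.15696 = 0.49638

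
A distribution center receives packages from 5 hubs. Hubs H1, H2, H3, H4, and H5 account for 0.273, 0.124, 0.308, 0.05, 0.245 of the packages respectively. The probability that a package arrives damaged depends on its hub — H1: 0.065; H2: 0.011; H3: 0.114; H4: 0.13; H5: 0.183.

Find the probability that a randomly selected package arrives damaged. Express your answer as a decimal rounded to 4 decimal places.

P(D) = P(D|H1)·P(H1) + P(D|H2)·P(H2) + P(D|H3)·P(H3) + P(D|H4)·P(H4) + P(D|H5)·P(H5)
      = 0.065·0.273 + 0.011·0.124 + 0.114·0.308 + 0.13·0.05 + 0.183·0.245
      = 0.017745 + 0.001364 + 0.035112 + 0.0065 + 0.044835 = 0.105556

P(D) ≈ 0.1056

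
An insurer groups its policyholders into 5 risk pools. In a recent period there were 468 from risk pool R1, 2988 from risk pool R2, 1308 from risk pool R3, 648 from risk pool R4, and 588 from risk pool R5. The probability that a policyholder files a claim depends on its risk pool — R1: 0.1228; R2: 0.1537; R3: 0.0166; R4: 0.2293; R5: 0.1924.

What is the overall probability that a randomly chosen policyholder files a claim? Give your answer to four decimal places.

Total: 468 + 2988 + 1308 + 648 + 588 = 6000.
P(R1) = 468/6000 = 0.078. P(R2) = 2988/6000 = 0.498. P(R3) = 1308/6000 = 0.218. P(R4) = 648/6000 = 0.108. P(R5) = 588/6000 = 0.098.
P(C) = P(C|R1)·P(R1) + P(C|R2)·P(R2) + P(C|R3)·P(R3) + P(C|R4)·P(R4) + P(C|R5)·P(R5)
      = 0.1228·0.078 + 0.1537·0.498 + 0.0166·0.218 + 0.2293·0.108 + 0.1924·0.098
      = 0.0095784 + 0.0765426 + 0.0036188 + 0.0247644 + 0.0188552 = 0.1333594

0.1334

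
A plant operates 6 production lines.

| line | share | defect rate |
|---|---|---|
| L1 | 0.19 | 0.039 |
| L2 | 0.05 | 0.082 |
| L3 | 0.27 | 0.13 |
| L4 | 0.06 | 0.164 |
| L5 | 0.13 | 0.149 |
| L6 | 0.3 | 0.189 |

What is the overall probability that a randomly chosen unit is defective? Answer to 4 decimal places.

0.1325

P(D) = P(D|L1)·P(L1) + P(D|L2)·P(L2) + P(D|L3)·P(L3) + P(D|L4)·P(L4) + P(D|L5)·P(L5) + P(D|L6)·P(L6)
      = 0.039·0.19 + 0.082·0.05 + 0.13·0.27 + 0.164·0.06 + 0.149·0.13 + 0.189·0.3
      = 0.00741 + 0.0041 + 0.0351 + 0.00984 + 0.01937 + 0.0567 = 0.13252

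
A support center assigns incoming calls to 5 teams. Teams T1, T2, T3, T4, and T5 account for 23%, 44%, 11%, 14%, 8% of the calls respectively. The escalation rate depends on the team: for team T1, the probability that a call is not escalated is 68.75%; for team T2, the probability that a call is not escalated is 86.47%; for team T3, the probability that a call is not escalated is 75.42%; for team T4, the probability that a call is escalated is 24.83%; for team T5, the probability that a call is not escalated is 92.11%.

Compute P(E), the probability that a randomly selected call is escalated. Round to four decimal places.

P(E|T1) = 1 − 0.6875 = 0.3125.
P(E|T2) = 1 − 0.8647 = 0.1353.
P(E|T3) = 1 − 0.7542 = 0.2458.
P(E|T5) = 1 − 0.9211 = 0.0789.
Using total probability over the partition,
P(E) = P(E|T1)·P(T1) + P(E|T2)·P(T2) + P(E|T3)·P(T3) + P(E|T4)·P(T4) + P(E|T5)·P(T5)
      = 0.3125·0.23 + 0.1353·0.44 + 0.2458·0.11 + 0.2483·0.14 + 0.0789·0.08
      = 0.071875 + 0.059532 + 0.027038 + 0.034762 + 0.006312 = 0.199519

0.1995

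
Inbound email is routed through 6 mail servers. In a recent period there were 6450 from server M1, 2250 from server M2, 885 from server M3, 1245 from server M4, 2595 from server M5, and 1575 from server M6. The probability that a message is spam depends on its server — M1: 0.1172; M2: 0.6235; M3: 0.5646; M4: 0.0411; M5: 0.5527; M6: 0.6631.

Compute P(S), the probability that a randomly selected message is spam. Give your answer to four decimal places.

Total: 6450 + 2250 + 885 + 1245 + 2595 + 1575 = 15000.
P(M1) = 6450/15000 = 0.43. P(M2) = 2250/15000 = 0.15. P(M3) = 885/15000 = 0.059. P(M4) = 1245/15000 = 0.083. P(M5) = 2595/15000 = 0.173. P(M6) = 1575/15000 = 0.105.
P(S) = P(S|M1)·P(M1) + P(S|M2)·P(M2) + P(S|M3)·P(M3) + P(S|M4)·P(M4) + P(S|M5)·P(M5) + P(S|M6)·P(M6)
      = 0.1172·0.43 + 0.6235·0.15 + 0.5646·0.059 + 0.0411·0.083 + 0.5527·0.173 + 0.6631·0.105
      = 0.050396 + 0.093525 + 0.0333114 + 0.0034113 + 0.0956171 + 0.0696255 = 0.3458863

P(S) ≈ 0.3459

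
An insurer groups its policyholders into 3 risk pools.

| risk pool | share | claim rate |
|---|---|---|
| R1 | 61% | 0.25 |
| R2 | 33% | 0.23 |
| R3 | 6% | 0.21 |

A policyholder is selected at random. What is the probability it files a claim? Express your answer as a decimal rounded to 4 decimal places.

P(C) ≈ 0.2410

Using total probability over the partition,
P(C) = P(C|R1)·P(R1) + P(C|R2)·P(R2) + P(C|R3)·P(R3)
      = 0.25·0.61 + 0.23·0.33 + 0.21·0.06
      = 0.1525 + 0.0759 + 0.0126 = 0.241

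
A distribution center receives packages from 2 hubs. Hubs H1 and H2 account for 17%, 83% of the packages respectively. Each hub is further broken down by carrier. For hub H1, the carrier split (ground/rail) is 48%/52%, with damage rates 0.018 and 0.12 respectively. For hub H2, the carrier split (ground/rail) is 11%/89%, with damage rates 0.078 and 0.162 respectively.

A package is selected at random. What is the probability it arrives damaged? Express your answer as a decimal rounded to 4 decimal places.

0.1389

P(D|H1) = 0.48·0.018 + 0.52·0.12 = 0.00864 + 0.0624 = 0.07104
P(D|H2) = 0.11·0.078 + 0.89·0.162 = 0.00858 + 0.14418 = 0.15276
By total probability over the outer partition,
P(D) = 0.17·0.07104 + 0.83·0.15276
      = 0.0120768 + 0.1267908 = 0.1388676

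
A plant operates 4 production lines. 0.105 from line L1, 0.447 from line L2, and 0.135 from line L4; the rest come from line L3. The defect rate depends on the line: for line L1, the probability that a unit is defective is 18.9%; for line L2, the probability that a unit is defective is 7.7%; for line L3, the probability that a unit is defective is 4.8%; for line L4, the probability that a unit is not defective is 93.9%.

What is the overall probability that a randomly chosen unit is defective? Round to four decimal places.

P(D) ≈ 0.0775

P(L3) = 1 − (0.105 + 0.447 + 0.135) = 0.313.
P(D|L4) = 1 − 0.939 = 0.061.
Using total probability over the partition,
P(D) = P(D|L1)·P(L1) + P(D|L2)·P(L2) + P(D|L3)·P(L3) + P(D|L4)·P(L4)
      = 0.189·0.105 + 0.077·0.447 + 0.048·0.313 + 0.061·0.135
      = 0.019845 + 0.034419 + 0.015024 + 0.008235 = 0.077523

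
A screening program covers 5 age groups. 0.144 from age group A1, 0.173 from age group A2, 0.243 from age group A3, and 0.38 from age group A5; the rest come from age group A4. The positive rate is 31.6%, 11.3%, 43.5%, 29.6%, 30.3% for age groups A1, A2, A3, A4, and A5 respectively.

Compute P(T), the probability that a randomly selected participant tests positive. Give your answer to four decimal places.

0.3037

P(A4) = 1 − (0.144 + 0.173 + 0.243 + 0.38) = 0.06.
Using total probability over the partition,
P(T) = P(T|A1)·P(A1) + P(T|A2)·P(A2) + P(T|A3)·P(A3) + P(T|A4)·P(A4) + P(T|A5)·P(A5)
      = 0.316·0.144 + 0.113·0.173 + 0.435·0.243 + 0.296·0.06 + 0.303·0.38
      = 0.045504 + 0.019549 + 0.105705 + 0.01776 + 0.11514 = 0.303658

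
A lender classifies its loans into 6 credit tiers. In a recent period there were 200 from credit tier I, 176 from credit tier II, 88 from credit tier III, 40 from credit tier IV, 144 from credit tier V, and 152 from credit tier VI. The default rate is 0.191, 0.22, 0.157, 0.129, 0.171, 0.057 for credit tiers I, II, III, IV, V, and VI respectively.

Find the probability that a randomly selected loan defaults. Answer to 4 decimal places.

Total: 200 + 176 + 88 + 40 + 144 + 152 = 800.
P(I) = 200/800 = 0.25. P(II) = 176/800 = 0.22. P(III) = 88/800 = 0.11. P(IV) = 40/800 = 0.05. P(V) = 144/800 = 0.18. P(VI) = 152/800 = 0.19.
P(D) = P(D|I)·P(I) + P(D|II)·P(II) + P(D|III)·P(III) + P(D|IV)·P(IV) + P(D|V)·P(V) + P(D|VI)·P(VI)
      = 0.191·0.25 + 0.22·0.22 + 0.157·0.11 + 0.129·0.05 + 0.171·0.18 + 0.057·0.19
      = 0.04775 + 0.0484 + 0.01727 + 0.00645 + 0.03078 + 0.01083 = 0.16148

0.1615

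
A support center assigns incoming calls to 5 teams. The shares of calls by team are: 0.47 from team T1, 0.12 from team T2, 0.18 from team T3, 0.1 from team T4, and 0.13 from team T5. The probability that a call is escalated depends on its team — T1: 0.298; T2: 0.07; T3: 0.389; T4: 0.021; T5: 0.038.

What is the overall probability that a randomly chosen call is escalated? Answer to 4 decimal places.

P(E) = P(E|T1)·P(T1) + P(E|T2)·P(T2) + P(E|T3)·P(T3) + P(E|T4)·P(T4) + P(E|T5)·P(T5)
      = 0.298·0.47 + 0.07·0.12 + 0.389·0.18 + 0.021·0.1 + 0.038·0.13
      = 0.14006 + 0.0084 + 0.07002 + 0.0021 + 0.00494 = 0.22552

P(E) ≈ 0.2255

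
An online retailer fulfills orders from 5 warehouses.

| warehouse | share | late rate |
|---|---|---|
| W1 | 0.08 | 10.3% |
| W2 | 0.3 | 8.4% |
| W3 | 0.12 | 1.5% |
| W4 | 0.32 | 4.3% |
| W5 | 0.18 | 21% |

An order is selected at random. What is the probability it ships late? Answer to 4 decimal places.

Using total probability over the partition,
P(L) = P(L|W1)·P(W1) + P(L|W2)·P(W2) + P(L|W3)·P(W3) + P(L|W4)·P(W4) + P(L|W5)·P(W5)
      = 0.103·0.08 + 0.084·0.3 + 0.015·0.12 + 0.043·0.32 + 0.21·0.18
      = 0.00824 + 0.0252 + 0.0018 + 0.01376 + 0.0378 = 0.0868

P(L) ≈ 0.0868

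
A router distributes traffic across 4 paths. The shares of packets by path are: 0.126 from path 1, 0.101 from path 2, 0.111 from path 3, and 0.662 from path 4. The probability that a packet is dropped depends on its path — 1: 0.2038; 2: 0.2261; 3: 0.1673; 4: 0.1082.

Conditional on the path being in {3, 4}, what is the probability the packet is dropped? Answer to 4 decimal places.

P(L|S) ≈ 0.1167

Let S = {3, 4}.
P(S) = 0.111 + 0.662 = 0.773.
P(L ∩ S) = 0.1673·0.111 + 0.1082·0.662 = 0.0185703 + 0.0716284 = 0.0901987.
P(L | S) = 0.0901987 / 0.773 = 0.116687…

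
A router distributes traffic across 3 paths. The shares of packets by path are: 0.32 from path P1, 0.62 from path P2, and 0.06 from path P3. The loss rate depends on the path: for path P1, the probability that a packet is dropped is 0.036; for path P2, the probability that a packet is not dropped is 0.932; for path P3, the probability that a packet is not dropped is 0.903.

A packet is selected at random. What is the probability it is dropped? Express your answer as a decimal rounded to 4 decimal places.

P(L|P2) = 1 − 0.932 = 0.068.
P(L|P3) = 1 − 0.903 = 0.097.
By the law of total probability,
P(L) = P(L|P1)·P(P1) + P(L|P2)·P(P2) + P(L|P3)·P(P3)
      = 0.036·0.32 + 0.068·0.62 + 0.097·0.06
      = 0.01152 + 0.04216 + 0.00582 = 0.0595

P(L) ≈ 0.0595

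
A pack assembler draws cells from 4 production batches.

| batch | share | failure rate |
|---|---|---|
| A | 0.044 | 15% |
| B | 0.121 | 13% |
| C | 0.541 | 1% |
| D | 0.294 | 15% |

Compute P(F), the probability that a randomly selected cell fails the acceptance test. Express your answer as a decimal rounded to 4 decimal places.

Using total probability over the partition,
P(F) = P(F|A)·P(A) + P(F|B)·P(B) + P(F|C)·P(C) + P(F|D)·P(D)
      = 0.15·0.044 + 0.13·0.121 + 0.01·0.541 + 0.15·0.294
      = 0.0066 + 0.01573 + 0.00541 + 0.0441 = 0.07184

P(F) ≈ 0.0718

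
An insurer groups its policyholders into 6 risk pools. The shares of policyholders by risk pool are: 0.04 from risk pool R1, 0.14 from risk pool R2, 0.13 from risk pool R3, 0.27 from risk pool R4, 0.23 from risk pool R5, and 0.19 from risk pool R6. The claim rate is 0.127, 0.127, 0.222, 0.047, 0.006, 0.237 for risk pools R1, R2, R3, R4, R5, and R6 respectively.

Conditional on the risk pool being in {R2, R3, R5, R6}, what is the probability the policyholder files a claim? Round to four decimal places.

P(C|S) ≈ 0.1349

Let S = {R2, R3, R5, R6}.
P(S) = 0.14 + 0.13 + 0.23 + 0.19 = 0.69.
P(C ∩ S) = 0.127·0.14 + 0.222·0.13 + 0.006·0.23 + 0.237·0.19 = 0.01778 + 0.02886 + 0.00138 + 0.04503 = 0.09305.
P(C | S) = 0.09305 / 0.69 = 0.134855…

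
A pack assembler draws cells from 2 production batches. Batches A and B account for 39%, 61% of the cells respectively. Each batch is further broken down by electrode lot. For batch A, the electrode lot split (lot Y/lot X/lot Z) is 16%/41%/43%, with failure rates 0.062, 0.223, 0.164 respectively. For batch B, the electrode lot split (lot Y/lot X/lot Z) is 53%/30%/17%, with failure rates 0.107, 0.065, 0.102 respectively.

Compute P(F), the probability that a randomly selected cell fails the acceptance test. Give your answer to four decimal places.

P(F|A) = 0.16·0.062 + 0.41·0.223 + 0.43·0.164 = 0.00992 + 0.09143 + 0.07052 = 0.17187
P(F|B) = 0.53·0.107 + 0.3·0.065 + 0.17·0.102 = 0.05671 + 0.0195 + 0.01734 = 0.09355
By total probability over the outer partition,
P(F) = 0.39·0.17187 + 0.61·0.09355
      = 0.0670293 + 0.0570655 = 0.1240948

0.1241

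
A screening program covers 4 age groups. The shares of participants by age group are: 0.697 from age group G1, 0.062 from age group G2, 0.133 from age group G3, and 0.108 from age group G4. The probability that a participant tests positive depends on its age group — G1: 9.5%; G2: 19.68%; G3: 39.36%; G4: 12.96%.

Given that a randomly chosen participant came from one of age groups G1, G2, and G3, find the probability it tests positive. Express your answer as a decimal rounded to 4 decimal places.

0.1466

Let S = {G1, G2, G3}.
P(S) = 0.697 + 0.062 + 0.133 = 0.892.
P(T ∩ S) = 0.095·0.697 + 0.1968·0.062 + 0.3936·0.133 = 0.066215 + 0.0122016 + 0.0523488 = 0.1307654.
P(T | S) = 0.1307654 / 0.892 = 0.146598…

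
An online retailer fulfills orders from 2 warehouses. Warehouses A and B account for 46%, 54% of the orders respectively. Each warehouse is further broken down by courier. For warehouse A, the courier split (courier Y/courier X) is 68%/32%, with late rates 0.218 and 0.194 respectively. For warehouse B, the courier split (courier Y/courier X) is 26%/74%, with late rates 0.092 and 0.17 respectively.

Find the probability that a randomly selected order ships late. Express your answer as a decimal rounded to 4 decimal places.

P(L|A) = 0.68·0.218 + 0.32·0.194 = 0.14824 + 0.06208 = 0.21032
P(L|B) = 0.26·0.092 + 0.74·0.17 = 0.02392 + 0.1258 = 0.14972
Then overall,
P(L) = 0.46·0.21032 + 0.54·0.14972
      = 0.0967472 + 0.0808488 = 0.177596

P(L) ≈ 0.1776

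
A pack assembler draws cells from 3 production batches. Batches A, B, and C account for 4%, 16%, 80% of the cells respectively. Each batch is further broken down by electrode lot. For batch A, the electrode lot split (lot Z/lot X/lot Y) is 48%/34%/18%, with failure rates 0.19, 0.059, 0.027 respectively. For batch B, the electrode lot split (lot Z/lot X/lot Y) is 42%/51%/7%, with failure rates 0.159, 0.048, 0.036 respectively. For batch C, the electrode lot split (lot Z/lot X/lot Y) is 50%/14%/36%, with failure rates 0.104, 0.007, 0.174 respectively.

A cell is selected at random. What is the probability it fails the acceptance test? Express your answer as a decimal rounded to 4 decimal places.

P(F|A) = 0.48·0.19 + 0.34·0.059 + 0.18·0.027 = 0.0912 + 0.02006 + 0.00486 = 0.11612
P(F|B) = 0.42·0.159 + 0.51·0.048 + 0.07·0.036 = 0.06678 + 0.02448 + 0.00252 = 0.09378
P(F|C) = 0.5·0.104 + 0.14·0.007 + 0.36·0.174 = 0.052 + 0.00098 + 0.06264 = 0.11562
By total probability over the outer partition,
P(F) = 0.04·0.11612 + 0.16·0.09378 + 0.8·0.11562
      = 0.0046448 + 0.0150048 + 0.092496 = 0.1121456

0.1121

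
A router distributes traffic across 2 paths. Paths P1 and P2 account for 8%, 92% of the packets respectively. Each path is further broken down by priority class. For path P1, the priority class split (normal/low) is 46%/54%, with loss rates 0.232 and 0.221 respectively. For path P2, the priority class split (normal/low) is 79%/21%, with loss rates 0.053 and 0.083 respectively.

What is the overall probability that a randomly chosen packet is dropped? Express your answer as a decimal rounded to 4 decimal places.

P(L|P1) = 0.46·0.232 + 0.54·0.221 = 0.10672 + 0.11934 = 0.22606
P(L|P2) = 0.79·0.053 + 0.21·0.083 = 0.04187 + 0.01743 = 0.0593
By total probability over the outer partition,
P(L) = 0.08·0.22606 + 0.92·0.0593
      = 0.0180848 + 0.054556 = 0.0726408

P(L) ≈ 0.0726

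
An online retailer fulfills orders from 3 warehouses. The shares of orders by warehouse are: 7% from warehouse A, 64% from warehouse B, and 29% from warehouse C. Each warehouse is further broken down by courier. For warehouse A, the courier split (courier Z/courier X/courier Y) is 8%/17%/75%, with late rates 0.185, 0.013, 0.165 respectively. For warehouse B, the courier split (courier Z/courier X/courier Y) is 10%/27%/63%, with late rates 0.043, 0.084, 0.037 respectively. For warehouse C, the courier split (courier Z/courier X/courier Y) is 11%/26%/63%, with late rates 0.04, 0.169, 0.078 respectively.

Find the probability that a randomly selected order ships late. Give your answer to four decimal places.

P(L|A) = 0.08·0.185 + 0.17·0.013 + 0.75·0.165 = 0.0148 + 0.00221 + 0.12375 = 0.14076
P(L|B) = 0.1·0.043 + 0.27·0.084 + 0.63·0.037 = 0.0043 + 0.02268 + 0.02331 = 0.05029
P(L|C) = 0.11·0.04 + 0.26·0.169 + 0.63·0.078 = 0.0044 + 0.04394 + 0.04914 = 0.09748
By total probability over the outer partition,
P(L) = 0.07·0.14076 + 0.64·0.05029 + 0.29·0.09748
      = 0.0098532 + 0.0321856 + 0.0282692 = 0.070308

0.0703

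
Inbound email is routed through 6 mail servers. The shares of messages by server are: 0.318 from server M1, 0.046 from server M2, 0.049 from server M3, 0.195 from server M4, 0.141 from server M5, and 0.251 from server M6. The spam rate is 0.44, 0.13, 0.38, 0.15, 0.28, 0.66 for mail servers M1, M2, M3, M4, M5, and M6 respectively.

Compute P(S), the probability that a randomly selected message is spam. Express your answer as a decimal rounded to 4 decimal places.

Using total probability over the partition,
P(S) = P(S|M1)·P(M1) + P(S|M2)·P(M2) + P(S|M3)·P(M3) + P(S|M4)·P(M4) + P(S|M5)·P(M5) + P(S|M6)·P(M6)
      = 0.44·0.318 + 0.13·0.046 + 0.38·0.049 + 0.15·0.195 + 0.28·0.141 + 0.66·0.251
      = 0.13992 + 0.00598 + 0.01862 + 0.02925 + 0.03948 + 0.16566 = 0.39891

0.3989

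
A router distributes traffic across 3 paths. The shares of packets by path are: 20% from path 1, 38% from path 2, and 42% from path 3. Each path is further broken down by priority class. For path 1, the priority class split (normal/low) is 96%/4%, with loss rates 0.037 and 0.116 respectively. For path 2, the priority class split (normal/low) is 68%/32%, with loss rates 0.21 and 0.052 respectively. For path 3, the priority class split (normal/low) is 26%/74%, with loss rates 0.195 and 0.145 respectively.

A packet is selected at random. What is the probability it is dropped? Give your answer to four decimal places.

P(L|1) = 0.96·0.037 + 0.04·0.116 = 0.03552 + 0.00464 = 0.04016
P(L|2) = 0.68·0.21 + 0.32·0.052 = 0.1428 + 0.01664 = 0.15944
P(L|3) = 0.26·0.195 + 0.74·0.145 = 0.0507 + 0.1073 = 0.158
By total probability over the outer partition,
P(L) = 0.2·0.04016 + 0.38·0.15944 + 0.42·0.158
      = 0.008032 + 0.0605872 + 0.06636 = 0.1349792

0.1350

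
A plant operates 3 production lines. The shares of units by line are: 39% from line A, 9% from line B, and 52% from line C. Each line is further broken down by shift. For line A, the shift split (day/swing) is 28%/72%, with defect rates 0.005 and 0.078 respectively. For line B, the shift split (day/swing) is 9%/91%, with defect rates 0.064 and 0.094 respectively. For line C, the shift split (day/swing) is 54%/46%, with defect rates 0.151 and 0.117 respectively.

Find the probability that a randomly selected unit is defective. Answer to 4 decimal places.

P(D|A) = 0.28·0.005 + 0.72·0.078 = 0.0014 + 0.05616 = 0.05756
P(D|B) = 0.09·0.064 + 0.91·0.094 = 0.00576 + 0.08554 = 0.0913
P(D|C) = 0.54·0.151 + 0.46·0.117 = 0.08154 + 0.05382 = 0.13536
By total probability over the outer partition,
P(D) = 0.39·0.05756 + 0.09·0.0913 + 0.52·0.13536
      = 0.0224484 + 0.008217 + 0.0703872 = 0.1010526

P(D) ≈ 0.1011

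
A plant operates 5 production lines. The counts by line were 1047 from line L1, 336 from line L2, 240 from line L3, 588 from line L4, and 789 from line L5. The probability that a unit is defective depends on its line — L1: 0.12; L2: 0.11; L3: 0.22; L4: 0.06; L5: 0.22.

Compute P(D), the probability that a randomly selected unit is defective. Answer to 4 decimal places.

0.1414

Total: 1047 + 336 + 240 + 588 + 789 = 3000.
P(L1) = 1047/3000 = 0.349. P(L2) = 336/3000 = 0.112. P(L3) = 240/3000 = 0.08. P(L4) = 588/3000 = 0.196. P(L5) = 789/3000 = 0.263.
Using total probability over the partition,
P(D) = P(D|L1)·P(L1) + P(D|L2)·P(L2) + P(D|L3)·P(L3) + P(D|L4)·P(L4) + P(D|L5)·P(L5)
      = 0.12·0.349 + 0.11·0.112 + 0.22·0.08 + 0.06·0.196 + 0.22·0.263
      = 0.04188 + 0.01232 + 0.0176 + 0.01176 + 0.05786 = 0.14142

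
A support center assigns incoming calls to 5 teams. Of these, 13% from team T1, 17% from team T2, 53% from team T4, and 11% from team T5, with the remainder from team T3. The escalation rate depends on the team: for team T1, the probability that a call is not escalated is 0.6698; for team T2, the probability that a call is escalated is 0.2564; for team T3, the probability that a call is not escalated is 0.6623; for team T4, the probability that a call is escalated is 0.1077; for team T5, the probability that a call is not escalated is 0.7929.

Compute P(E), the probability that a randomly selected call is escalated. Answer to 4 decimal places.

P(T3) = 1 − (0.13 + 0.17 + 0.53 + 0.11) = 0.06.
P(E|T1) = 1 − 0.6698 = 0.3302.
P(E|T3) = 1 − 0.6623 = 0.3377.
P(E|T5) = 1 − 0.7929 = 0.2071.
Using total probability over the partition,
P(E) = P(E|T1)·P(T1) + P(E|T2)·P(T2) + P(E|T3)·P(T3) + P(E|T4)·P(T4) + P(E|T5)·P(T5)
      = 0.3302·0.13 + 0.2564·0.17 + 0.3377·0.06 + 0.1077·0.53 + 0.2071·0.11
      = 0.042926 + 0.043588 + 0.020262 + 0.057081 + 0.022781 = 0.186638

P(E) ≈ 0.1866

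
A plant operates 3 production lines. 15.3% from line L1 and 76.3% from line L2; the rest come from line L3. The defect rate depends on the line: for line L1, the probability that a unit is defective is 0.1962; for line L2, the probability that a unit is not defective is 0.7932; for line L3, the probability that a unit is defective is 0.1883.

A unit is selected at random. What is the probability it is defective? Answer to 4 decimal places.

P(L3) = 1 − (0.153 + 0.763) = 0.084.
P(D|L2) = 1 − 0.7932 = 0.2068.
P(D) = P(D|L1)·P(L1) + P(D|L2)·P(L2) + P(D|L3)·P(L3)
      = 0.1962·0.153 + 0.2068·0.763 + 0.1883·0.084
      = 0.0300186 + 0.1577884 + 0.0158172 = 0.2036242

P(D) ≈ 0.2036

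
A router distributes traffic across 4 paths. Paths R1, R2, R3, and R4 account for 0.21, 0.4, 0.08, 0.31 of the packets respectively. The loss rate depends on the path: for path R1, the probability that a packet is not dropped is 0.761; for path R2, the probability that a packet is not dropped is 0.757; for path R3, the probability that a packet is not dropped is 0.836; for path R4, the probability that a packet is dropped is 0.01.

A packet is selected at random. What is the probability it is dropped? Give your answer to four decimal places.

P(L|R1) = 1 − 0.761 = 0.239.
P(L|R2) = 1 − 0.757 = 0.243.
P(L|R3) = 1 − 0.836 = 0.164.
Summing over the partition,
P(L) = P(L|R1)·P(R1) + P(L|R2)·P(R2) + P(L|R3)·P(R3) + P(L|R4)·P(R4)
      = 0.239·0.21 + 0.243·0.4 + 0.164·0.08 + 0.01·0.31
      = 0.05019 + 0.0972 + 0.01312 + 0.0031 = 0.16361

0.1636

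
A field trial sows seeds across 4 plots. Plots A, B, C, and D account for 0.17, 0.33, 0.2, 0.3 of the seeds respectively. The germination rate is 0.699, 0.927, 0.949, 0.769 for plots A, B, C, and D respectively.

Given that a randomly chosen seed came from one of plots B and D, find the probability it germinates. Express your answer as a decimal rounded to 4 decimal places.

Let S = {B, D}.
P(S) = 0.33 + 0.3 = 0.63.
P(G ∩ S) = 0.927·0.33 + 0.769·0.3 = 0.30591 + 0.2307 = 0.53661.
P(G | S) = 0.53661 / 0.63 = 0.851762…

P(G|S) ≈ 0.8518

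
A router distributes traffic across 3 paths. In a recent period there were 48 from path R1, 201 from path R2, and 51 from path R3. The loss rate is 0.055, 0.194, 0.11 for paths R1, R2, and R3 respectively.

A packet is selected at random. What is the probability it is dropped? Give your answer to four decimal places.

0.1575

Total: 48 + 201 + 51 = 300.
P(R1) = 48/300 = 0.16. P(R2) = 201/300 = 0.67. P(R3) = 51/300 = 0.17.
By the law of total probability,
P(L) = P(L|R1)·P(R1) + P(L|R2)·P(R2) + P(L|R3)·P(R3)
      = 0.055·0.16 + 0.194·0.67 + 0.11·0.17
      = 0.0088 + 0.12998 + 0.0187 = 0.15748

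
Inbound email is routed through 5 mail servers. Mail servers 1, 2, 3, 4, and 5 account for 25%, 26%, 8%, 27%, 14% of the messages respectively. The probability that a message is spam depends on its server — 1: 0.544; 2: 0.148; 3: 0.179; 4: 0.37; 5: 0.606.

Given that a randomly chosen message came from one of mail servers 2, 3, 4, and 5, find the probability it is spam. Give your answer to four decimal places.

0.3167

Let J = {2, 3, 4, 5}.
P(J) = 0.26 + 0.08 + 0.27 + 0.14 = 0.75.
P(S ∩ J) = 0.148·0.26 + 0.179·0.08 + 0.37·0.27 + 0.606·0.14 = 0.03848 + 0.01432 + 0.0999 + 0.08484 = 0.23754.
P(S | J) = 0.23754 / 0.75 = 0.316720…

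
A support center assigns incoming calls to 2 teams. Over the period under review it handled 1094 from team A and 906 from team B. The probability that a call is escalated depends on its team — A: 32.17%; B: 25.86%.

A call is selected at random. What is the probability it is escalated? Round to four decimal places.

Total: 1094 + 906 = 2000.
P(A) = 1094/2000 = 0.547. P(B) = 906/2000 = 0.453.
Using total probability over the partition,
P(E) = P(E|A)·P(A) + P(E|B)·P(B)
      = 0.3217·0.547 + 0.2586·0.453
      = 0.1759699 + 0.1171458 = 0.2931157

0.2931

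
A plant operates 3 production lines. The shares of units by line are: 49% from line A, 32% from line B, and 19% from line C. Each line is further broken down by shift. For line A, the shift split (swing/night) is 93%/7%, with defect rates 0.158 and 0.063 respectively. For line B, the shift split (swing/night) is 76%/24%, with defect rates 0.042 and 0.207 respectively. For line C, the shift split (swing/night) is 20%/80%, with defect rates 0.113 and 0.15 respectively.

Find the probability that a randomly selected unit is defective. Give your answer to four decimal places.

P(D) ≈ 0.1274

P(D|A) = 0.93·0.158 + 0.07·0.063 = 0.14694 + 0.00441 = 0.15135
P(D|B) = 0.76·0.042 + 0.24·0.207 = 0.03192 + 0.04968 = 0.0816
P(D|C) = 0.2·0.113 + 0.8·0.15 = 0.0226 + 0.12 = 0.1426
By total probability over the outer partition,
P(D) = 0.49·0.15135 + 0.32·0.0816 + 0.19·0.1426
      = 0.0741615 + 0.026112 + 0.027094 = 0.1273675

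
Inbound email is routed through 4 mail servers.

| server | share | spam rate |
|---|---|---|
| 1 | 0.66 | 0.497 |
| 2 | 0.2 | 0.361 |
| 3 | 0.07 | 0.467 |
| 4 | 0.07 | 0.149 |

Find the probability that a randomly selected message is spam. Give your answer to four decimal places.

P(S) = P(S|1)·P(1) + P(S|2)·P(2) + P(S|3)·P(3) + P(S|4)·P(4)
      = 0.497·0.66 + 0.361·0.2 + 0.467·0.07 + 0.149·0.07
      = 0.32802 + 0.0722 + 0.03269 + 0.01043 = 0.44334

P(S) ≈ 0.4433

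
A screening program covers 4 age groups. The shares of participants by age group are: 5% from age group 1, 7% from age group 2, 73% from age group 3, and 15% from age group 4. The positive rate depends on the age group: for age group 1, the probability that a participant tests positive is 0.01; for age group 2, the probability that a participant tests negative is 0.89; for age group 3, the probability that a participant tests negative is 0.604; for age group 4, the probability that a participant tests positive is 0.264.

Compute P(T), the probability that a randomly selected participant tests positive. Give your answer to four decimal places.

0.3369

P(T|2) = 1 − 0.89 = 0.11.
P(T|3) = 1 − 0.604 = 0.396.
Using total probability over the partition,
P(T) = P(T|1)·P(1) + P(T|2)·P(2) + P(T|3)·P(3) + P(T|4)·P(4)
      = 0.01·0.05 + 0.11·0.07 + 0.396·0.73 + 0.264·0.15
      = 0.0005 + 0.0077 + 0.28908 + 0.0396 = 0.33688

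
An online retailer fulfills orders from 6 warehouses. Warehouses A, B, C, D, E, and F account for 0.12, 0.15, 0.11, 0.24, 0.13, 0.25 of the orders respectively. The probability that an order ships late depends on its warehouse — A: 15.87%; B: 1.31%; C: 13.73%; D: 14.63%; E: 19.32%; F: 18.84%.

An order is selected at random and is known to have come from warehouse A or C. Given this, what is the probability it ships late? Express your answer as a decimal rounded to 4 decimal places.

Let S = {A, C}.
P(S) = 0.12 + 0.11 = 0.23.
P(L ∩ S) = 0.1587·0.12 + 0.1373·0.11 = 0.019044 + 0.015103 = 0.034147.
P(L | S) = 0.034147 / 0.23 = 0.148465…

P(L|S) ≈ 0.1485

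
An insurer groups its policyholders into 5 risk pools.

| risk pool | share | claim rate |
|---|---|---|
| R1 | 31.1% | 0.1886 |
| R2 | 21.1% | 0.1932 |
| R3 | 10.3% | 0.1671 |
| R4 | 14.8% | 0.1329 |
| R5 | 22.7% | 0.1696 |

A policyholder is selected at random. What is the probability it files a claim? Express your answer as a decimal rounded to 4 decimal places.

0.1748

By the law of total probability,
P(C) = P(C|R1)·P(R1) + P(C|R2)·P(R2) + P(C|R3)·P(R3) + P(C|R4)·P(R4) + P(C|R5)·P(R5)
      = 0.1886·0.311 + 0.1932·0.211 + 0.1671·0.103 + 0.1329·0.148 + 0.1696·0.227
      = 0.0586546 + 0.0407652 + 0.0172113 + 0.0196692 + 0.0384992 = 0.1747995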